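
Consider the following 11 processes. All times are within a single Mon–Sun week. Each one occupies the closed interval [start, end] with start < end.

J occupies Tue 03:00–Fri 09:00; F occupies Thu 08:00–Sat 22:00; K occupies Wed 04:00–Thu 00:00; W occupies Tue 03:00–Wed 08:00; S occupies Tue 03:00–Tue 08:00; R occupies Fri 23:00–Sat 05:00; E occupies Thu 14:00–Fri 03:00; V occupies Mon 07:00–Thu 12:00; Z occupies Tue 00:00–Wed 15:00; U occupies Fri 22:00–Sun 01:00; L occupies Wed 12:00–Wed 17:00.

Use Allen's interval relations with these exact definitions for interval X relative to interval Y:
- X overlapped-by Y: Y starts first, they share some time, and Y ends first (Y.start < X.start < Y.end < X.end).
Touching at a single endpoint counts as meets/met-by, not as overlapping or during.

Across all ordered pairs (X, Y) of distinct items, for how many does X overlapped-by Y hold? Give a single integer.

Checking all 110 ordered pairs for relation 'overlapped-by'; matching pairs in alphabetical order:
(F, J): F overlapped-by J ✓
(F, V): F overlapped-by V ✓
(J, V): J overlapped-by V ✓
(J, Z): J overlapped-by Z ✓
(K, W): K overlapped-by W ✓
(K, Z): K overlapped-by Z ✓
(L, Z): L overlapped-by Z ✓
(U, F): U overlapped-by F ✓
Count: 8.

8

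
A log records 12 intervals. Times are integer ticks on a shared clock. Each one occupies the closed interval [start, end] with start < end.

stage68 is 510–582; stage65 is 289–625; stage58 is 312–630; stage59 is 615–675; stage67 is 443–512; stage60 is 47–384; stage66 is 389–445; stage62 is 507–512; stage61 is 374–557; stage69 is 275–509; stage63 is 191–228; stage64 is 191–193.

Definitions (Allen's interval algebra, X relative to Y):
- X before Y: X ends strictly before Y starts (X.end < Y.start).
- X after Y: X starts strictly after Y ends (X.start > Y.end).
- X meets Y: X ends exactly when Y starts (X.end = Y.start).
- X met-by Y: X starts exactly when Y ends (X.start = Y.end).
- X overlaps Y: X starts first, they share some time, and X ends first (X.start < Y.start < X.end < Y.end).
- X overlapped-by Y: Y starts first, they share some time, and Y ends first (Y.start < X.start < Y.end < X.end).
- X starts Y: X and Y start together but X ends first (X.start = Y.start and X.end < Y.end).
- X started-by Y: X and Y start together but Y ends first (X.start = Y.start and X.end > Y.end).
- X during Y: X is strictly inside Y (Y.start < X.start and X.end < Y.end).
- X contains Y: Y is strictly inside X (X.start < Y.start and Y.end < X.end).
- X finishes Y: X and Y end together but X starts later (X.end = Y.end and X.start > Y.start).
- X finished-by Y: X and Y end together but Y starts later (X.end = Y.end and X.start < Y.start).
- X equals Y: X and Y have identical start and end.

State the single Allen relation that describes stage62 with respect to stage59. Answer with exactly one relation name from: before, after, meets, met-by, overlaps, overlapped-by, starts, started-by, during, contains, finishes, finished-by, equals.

before

stage62 = [507, 512]; stage59 = [615, 675].
Compare endpoints: stage62.start < stage59.start, stage62.start < stage59.end, stage62.end < stage59.start, stage62.end < stage59.end.
That pattern is 'before'.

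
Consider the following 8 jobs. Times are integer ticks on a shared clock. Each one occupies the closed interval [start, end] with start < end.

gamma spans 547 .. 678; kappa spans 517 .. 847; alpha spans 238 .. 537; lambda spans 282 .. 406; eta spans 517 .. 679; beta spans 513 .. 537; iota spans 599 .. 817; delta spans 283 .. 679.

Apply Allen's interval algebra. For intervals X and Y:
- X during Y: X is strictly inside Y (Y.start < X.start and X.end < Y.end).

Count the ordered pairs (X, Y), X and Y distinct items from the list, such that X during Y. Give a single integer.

6

Checking all 56 ordered pairs for relation 'during'; matching pairs in alphabetical order:
(beta, delta): beta during delta ✓
(gamma, delta): gamma during delta ✓
(gamma, eta): gamma during eta ✓
(gamma, kappa): gamma during kappa ✓
(iota, kappa): iota during kappa ✓
(lambda, alpha): lambda during alpha ✓
Count: 6.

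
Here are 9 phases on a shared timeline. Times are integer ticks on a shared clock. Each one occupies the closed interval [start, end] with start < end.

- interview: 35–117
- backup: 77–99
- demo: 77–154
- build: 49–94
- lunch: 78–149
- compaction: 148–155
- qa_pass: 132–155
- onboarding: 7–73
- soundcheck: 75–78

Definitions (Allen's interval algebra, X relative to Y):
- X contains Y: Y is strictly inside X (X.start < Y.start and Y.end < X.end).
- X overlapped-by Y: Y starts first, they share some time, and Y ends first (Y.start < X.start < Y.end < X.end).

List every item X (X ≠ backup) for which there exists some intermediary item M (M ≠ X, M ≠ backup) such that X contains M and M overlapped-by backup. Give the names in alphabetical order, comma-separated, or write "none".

Target backup = [77, 99].
Intermediaries M with M overlapped-by backup: lunch.
Via lunch — items with X contains lunch: demo.
Union: demo.

demo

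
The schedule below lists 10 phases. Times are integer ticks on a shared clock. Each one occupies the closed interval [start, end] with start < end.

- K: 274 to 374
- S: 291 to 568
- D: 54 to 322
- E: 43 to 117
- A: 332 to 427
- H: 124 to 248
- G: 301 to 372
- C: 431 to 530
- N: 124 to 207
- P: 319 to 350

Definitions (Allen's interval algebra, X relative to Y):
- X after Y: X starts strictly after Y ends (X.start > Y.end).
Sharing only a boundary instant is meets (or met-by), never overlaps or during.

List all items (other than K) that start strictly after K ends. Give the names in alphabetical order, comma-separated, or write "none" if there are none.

C

Target K = [274, 374].
A [332, 427] → overlapped-by → no.
C [431, 530] → after → yes.
D [54, 322] → overlaps → no.
E [43, 117] → before → no.
G [301, 372] → during → no.
H [124, 248] → before → no.
N [124, 207] → before → no.
P [319, 350] → during → no.
S [291, 568] → overlapped-by → no.
Result: C.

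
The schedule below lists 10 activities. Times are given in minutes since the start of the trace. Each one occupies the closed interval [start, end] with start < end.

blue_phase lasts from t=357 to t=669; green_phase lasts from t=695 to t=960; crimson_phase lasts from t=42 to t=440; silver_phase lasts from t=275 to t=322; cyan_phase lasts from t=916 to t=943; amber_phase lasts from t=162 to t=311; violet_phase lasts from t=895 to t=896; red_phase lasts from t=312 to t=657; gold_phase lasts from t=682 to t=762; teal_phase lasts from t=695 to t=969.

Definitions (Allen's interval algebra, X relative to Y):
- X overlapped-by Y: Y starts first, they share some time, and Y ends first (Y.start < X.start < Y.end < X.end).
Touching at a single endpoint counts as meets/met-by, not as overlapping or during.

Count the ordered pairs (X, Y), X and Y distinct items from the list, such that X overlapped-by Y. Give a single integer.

Checking all 90 ordered pairs for relation 'overlapped-by'; matching pairs in alphabetical order:
(blue_phase, crimson_phase): blue_phase overlapped-by crimson_phase ✓
(blue_phase, red_phase): blue_phase overlapped-by red_phase ✓
(green_phase, gold_phase): green_phase overlapped-by gold_phase ✓
(red_phase, crimson_phase): red_phase overlapped-by crimson_phase ✓
(red_phase, silver_phase): red_phase overlapped-by silver_phase ✓
(silver_phase, amber_phase): silver_phase overlapped-by amber_phase ✓
(teal_phase, gold_phase): teal_phase overlapped-by gold_phase ✓
Count: 7.

7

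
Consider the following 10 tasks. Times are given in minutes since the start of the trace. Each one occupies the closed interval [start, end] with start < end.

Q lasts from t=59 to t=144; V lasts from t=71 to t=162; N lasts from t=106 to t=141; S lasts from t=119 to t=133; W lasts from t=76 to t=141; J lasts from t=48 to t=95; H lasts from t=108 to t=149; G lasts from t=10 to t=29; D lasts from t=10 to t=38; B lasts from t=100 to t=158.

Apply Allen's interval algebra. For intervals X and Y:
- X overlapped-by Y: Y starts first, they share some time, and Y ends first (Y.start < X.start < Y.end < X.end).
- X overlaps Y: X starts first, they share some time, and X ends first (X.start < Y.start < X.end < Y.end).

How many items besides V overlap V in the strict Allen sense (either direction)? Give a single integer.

2

Target V = [t=71, t=162].
B [t=100, t=158] → during → no.
D [t=10, t=38] → before → no.
G [t=10, t=29] → before → no.
H [t=108, t=149] → during → no.
J [t=48, t=95] → overlaps → counts.
N [t=106, t=141] → during → no.
Q [t=59, t=144] → overlaps → counts.
S [t=119, t=133] → during → no.
W [t=76, t=141] → during → no.
Total: 2.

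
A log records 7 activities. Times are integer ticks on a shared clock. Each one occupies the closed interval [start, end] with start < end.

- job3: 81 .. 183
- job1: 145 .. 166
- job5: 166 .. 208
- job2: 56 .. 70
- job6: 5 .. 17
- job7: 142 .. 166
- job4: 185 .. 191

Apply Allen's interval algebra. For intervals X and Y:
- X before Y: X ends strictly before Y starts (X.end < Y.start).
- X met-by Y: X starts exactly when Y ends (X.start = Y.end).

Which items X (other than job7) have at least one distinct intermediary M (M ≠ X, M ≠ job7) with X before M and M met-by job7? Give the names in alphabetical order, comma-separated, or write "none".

Target job7 = [142, 166].
Intermediaries M with M met-by job7: job5.
Via job5 — items with X before job5: job2, job6.
Union: job2, job6.

job2, job6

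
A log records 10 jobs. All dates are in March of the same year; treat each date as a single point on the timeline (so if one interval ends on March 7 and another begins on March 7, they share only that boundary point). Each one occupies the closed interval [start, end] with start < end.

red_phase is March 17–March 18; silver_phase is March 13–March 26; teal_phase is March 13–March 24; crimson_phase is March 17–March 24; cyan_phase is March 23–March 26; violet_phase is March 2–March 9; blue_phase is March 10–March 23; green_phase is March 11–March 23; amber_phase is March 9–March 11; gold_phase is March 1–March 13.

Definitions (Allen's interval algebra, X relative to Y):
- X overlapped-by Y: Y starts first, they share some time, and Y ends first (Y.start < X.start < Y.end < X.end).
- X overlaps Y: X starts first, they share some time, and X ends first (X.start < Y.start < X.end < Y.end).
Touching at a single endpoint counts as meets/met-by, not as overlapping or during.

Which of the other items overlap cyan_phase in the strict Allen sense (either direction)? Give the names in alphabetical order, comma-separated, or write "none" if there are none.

crimson_phase, teal_phase

Target cyan_phase = [March 23, March 26].
amber_phase [March 9, March 11] → before → no.
blue_phase [March 10, March 23] → meets → no.
crimson_phase [March 17, March 24] → overlaps → yes.
gold_phase [March 1, March 13] → before → no.
green_phase [March 11, March 23] → meets → no.
red_phase [March 17, March 18] → before → no.
silver_phase [March 13, March 26] → finished-by → no.
teal_phase [March 13, March 24] → overlaps → yes.
violet_phase [March 2, March 9] → before → no.
Result: crimson_phase, teal_phase.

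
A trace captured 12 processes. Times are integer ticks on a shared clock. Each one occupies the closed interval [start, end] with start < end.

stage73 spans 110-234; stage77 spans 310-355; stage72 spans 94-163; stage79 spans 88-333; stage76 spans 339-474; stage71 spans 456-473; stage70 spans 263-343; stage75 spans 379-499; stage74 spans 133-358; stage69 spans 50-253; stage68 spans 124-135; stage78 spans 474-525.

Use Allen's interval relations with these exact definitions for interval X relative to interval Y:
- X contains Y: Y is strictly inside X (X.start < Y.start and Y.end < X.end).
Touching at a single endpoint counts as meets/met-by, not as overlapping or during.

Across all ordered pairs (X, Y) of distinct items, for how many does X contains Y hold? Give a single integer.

Checking all 132 ordered pairs for relation 'contains'; matching pairs in alphabetical order:
(stage69, stage68): stage69 contains stage68 ✓
(stage69, stage72): stage69 contains stage72 ✓
(stage69, stage73): stage69 contains stage73 ✓
(stage72, stage68): stage72 contains stage68 ✓
(stage73, stage68): stage73 contains stage68 ✓
(stage74, stage70): stage74 contains stage70 ✓
(stage74, stage77): stage74 contains stage77 ✓
(stage75, stage71): stage75 contains stage71 ✓
(stage76, stage71): stage76 contains stage71 ✓
(stage79, stage68): stage79 contains stage68 ✓
(stage79, stage72): stage79 contains stage72 ✓
(stage79, stage73): stage79 contains stage73 ✓
Count: 12.

12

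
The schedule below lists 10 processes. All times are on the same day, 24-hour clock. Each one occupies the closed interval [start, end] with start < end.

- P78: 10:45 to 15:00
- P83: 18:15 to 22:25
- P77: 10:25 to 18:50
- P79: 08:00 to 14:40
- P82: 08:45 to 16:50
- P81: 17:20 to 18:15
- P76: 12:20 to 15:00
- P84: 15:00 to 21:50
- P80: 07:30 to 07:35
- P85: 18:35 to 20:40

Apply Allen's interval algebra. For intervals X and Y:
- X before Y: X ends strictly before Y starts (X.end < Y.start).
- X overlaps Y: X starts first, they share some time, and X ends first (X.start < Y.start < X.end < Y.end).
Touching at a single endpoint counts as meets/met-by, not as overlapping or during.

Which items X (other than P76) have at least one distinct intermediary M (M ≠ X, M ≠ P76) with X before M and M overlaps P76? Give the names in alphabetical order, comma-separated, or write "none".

Target P76 = [12:20, 15:00].
Intermediaries M with M overlaps P76: P79.
Via P79 — items with X before P79: P80.
Union: P80.

P80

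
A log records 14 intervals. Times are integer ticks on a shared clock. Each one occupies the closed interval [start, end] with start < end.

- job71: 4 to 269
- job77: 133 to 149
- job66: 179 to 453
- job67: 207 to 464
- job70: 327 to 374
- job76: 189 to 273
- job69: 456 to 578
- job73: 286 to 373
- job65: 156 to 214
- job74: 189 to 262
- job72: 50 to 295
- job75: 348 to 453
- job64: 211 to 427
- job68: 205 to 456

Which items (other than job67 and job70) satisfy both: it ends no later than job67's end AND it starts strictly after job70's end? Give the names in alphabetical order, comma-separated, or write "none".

none

Conditions: its end is no later than job67's end (X.end <= 464) AND its start is strictly after job70's end (X.start > 374).
job64: end 427 <= 464? ✓; start 211 > 374? ✗ → no.
job65: end 214 <= 464? ✓; start 156 > 374? ✗ → no.
job66: end 453 <= 464? ✓; start 179 > 374? ✗ → no.
job68: end 456 <= 464? ✓; start 205 > 374? ✗ → no.
job69: end 578 <= 464? ✗; start 456 > 374? ✓ → no.
job71: end 269 <= 464? ✓; start 4 > 374? ✗ → no.
job72: end 295 <= 464? ✓; start 50 > 374? ✗ → no.
job73: end 373 <= 464? ✓; start 286 > 374? ✗ → no.
job74: end 262 <= 464? ✓; start 189 > 374? ✗ → no.
job75: end 453 <= 464? ✓; start 348 > 374? ✗ → no.
job76: end 273 <= 464? ✓; start 189 > 374? ✗ → no.
job77: end 149 <= 464? ✓; start 133 > 374? ✗ → no.
Result: none.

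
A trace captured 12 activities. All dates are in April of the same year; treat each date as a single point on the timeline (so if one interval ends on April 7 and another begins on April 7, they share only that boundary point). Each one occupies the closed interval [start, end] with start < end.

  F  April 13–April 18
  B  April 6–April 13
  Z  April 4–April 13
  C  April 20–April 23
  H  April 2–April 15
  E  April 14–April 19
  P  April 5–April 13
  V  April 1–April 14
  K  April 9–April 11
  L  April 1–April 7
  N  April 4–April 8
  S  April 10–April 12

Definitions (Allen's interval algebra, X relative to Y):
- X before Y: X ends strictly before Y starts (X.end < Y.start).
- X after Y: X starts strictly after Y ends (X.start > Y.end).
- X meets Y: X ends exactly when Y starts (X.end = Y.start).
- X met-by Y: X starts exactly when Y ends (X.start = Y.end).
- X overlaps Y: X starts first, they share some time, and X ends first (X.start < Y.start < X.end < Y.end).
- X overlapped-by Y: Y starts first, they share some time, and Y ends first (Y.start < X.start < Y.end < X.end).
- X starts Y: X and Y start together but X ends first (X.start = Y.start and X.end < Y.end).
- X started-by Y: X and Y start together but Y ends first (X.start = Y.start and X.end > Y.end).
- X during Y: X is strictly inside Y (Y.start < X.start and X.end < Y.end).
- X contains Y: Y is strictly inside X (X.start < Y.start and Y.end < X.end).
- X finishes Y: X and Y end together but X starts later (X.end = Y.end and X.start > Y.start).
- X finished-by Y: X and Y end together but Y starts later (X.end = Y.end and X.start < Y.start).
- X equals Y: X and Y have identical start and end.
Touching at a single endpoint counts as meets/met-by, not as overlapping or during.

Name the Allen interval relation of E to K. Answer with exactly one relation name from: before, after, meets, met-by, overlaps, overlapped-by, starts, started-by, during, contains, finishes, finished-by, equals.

after

E = [April 14, April 19]; K = [April 9, April 11].
Compare endpoints: E.start > K.start, E.start > K.end, E.end > K.start, E.end > K.end.
That pattern is 'after'.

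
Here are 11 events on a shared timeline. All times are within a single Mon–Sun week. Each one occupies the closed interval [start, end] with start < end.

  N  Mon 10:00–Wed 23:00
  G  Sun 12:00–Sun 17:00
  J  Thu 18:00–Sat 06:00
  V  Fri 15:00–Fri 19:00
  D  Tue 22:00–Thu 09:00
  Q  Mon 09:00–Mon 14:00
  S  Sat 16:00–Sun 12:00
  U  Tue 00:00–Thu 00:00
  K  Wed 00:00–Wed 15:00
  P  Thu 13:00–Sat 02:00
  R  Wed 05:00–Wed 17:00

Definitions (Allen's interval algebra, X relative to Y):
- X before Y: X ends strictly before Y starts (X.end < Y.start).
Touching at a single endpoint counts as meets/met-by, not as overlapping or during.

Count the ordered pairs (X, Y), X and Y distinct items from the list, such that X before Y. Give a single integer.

Checking all 110 ordered pairs for relation 'before'; matching pairs in alphabetical order:
(D, G): D before G ✓
(D, J): D before J ✓
(D, P): D before P ✓
(D, S): D before S ✓
(D, V): D before V ✓
(J, G): J before G ✓
(J, S): J before S ✓
(K, G): K before G ✓
(K, J): K before J ✓
(K, P): K before P ✓
(K, S): K before S ✓
(K, V): K before V ✓
(N, G): N before G ✓
(N, J): N before J ✓
(N, P): N before P ✓
(N, S): N before S ✓
(N, V): N before V ✓
(P, G): P before G ✓
(P, S): P before S ✓
(Q, D): Q before D ✓
(Q, G): Q before G ✓
(Q, J): Q before J ✓
(Q, K): Q before K ✓
(Q, P): Q before P ✓
... plus 16 further pairs not listed.
Count: 40.

40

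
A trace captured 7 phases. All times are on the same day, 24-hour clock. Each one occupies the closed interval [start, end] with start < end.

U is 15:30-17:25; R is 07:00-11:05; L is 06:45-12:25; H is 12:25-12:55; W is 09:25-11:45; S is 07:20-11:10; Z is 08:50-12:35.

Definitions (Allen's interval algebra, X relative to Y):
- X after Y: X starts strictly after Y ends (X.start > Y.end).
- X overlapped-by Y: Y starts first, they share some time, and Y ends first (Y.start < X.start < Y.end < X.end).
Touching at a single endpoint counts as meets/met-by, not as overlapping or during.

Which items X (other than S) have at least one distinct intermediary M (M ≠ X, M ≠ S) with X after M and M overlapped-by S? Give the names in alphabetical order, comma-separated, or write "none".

H, U

Target S = [07:20, 11:10].
Intermediaries M with M overlapped-by S: W, Z.
Via W — items with X after W: H, U.
Via Z — items with X after Z: U.
Union: H, U.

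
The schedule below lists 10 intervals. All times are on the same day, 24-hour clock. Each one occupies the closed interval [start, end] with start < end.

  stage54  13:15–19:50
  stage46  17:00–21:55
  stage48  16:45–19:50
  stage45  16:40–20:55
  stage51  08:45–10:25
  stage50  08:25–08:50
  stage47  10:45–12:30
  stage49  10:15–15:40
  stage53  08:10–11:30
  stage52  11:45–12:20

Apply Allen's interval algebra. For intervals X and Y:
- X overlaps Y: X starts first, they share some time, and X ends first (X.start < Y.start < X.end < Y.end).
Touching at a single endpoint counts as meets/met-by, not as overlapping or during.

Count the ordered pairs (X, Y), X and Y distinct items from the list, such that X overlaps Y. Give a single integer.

Checking all 90 ordered pairs for relation 'overlaps'; matching pairs in alphabetical order:
(stage45, stage46): stage45 overlaps stage46 ✓
(stage48, stage46): stage48 overlaps stage46 ✓
(stage49, stage54): stage49 overlaps stage54 ✓
(stage50, stage51): stage50 overlaps stage51 ✓
(stage51, stage49): stage51 overlaps stage49 ✓
(stage53, stage47): stage53 overlaps stage47 ✓
(stage53, stage49): stage53 overlaps stage49 ✓
(stage54, stage45): stage54 overlaps stage45 ✓
(stage54, stage46): stage54 overlaps stage46 ✓
Count: 9.

9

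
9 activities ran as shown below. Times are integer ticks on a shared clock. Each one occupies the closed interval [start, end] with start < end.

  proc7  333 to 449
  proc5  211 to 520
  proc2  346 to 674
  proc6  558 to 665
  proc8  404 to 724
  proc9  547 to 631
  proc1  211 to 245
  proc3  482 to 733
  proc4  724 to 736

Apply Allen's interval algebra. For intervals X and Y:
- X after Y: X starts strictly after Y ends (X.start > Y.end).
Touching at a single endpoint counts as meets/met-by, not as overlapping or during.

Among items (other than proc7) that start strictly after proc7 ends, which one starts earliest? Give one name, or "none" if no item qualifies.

proc3

Target proc7 = [333, 449].
proc1 [211, 245] → before → excluded.
proc2 [346, 674] → overlapped-by → excluded.
proc3 [482, 733] → after → candidate.
proc4 [724, 736] → after → candidate.
proc5 [211, 520] → contains → excluded.
proc6 [558, 665] → after → candidate.
proc8 [404, 724] → overlapped-by → excluded.
proc9 [547, 631] → after → candidate.
Among candidates, earliest start is 482 → proc3.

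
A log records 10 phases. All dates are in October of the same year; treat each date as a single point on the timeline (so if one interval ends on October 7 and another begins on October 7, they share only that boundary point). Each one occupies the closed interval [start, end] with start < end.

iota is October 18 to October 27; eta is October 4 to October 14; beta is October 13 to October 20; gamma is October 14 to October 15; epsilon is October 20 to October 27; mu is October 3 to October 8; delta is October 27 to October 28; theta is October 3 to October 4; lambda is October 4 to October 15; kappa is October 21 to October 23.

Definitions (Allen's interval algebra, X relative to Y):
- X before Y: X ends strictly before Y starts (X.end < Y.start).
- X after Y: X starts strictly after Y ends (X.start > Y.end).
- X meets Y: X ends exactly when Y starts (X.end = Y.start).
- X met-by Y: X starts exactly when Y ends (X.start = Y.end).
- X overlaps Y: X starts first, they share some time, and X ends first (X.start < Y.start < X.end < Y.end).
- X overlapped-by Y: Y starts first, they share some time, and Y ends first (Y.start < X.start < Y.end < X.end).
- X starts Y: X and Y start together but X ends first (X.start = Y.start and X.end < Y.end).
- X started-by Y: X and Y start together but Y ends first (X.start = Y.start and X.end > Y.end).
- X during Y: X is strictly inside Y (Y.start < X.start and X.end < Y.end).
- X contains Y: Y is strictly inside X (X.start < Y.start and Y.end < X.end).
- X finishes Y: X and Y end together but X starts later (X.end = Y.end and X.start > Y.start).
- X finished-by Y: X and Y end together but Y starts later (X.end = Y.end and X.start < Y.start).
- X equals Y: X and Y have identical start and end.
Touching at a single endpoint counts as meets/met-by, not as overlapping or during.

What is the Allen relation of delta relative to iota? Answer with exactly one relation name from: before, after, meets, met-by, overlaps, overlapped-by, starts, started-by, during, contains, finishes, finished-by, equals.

delta = [October 27, October 28]; iota = [October 18, October 27].
Compare endpoints: delta.start > iota.start, delta.start = iota.end, delta.end > iota.start, delta.end > iota.end.
That pattern is 'met-by'.

met-by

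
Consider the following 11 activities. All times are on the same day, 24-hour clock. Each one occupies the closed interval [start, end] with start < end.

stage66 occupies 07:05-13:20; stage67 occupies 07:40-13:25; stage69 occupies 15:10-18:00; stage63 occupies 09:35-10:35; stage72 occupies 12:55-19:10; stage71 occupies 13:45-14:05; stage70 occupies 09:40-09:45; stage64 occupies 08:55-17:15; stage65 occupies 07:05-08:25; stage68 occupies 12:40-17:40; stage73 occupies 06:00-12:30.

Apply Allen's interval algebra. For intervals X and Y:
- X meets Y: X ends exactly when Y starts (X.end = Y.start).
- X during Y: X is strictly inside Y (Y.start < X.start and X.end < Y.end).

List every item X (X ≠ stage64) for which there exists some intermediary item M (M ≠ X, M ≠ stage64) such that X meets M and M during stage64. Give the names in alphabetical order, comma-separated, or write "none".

none

Target stage64 = [08:55, 17:15].
Intermediaries M with M during stage64: stage63, stage70, stage71.
Via stage63 — items with X meets stage63: none.
Via stage70 — items with X meets stage70: none.
Via stage71 — items with X meets stage71: none.
Union: none.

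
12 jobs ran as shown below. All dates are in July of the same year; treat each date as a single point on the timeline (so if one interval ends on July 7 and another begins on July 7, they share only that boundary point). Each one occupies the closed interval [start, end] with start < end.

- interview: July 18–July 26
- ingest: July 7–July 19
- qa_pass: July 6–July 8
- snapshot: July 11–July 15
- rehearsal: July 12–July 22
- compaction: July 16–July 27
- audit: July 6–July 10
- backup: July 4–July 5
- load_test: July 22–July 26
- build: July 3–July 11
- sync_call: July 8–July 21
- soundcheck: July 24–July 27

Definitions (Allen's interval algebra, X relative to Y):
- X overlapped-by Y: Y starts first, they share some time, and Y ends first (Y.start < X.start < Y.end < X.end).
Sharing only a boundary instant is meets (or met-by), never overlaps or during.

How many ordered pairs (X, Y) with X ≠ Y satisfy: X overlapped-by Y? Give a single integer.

Checking all 132 ordered pairs for relation 'overlapped-by'; matching pairs in alphabetical order:
(compaction, ingest): compaction overlapped-by ingest ✓
(compaction, rehearsal): compaction overlapped-by rehearsal ✓
(compaction, sync_call): compaction overlapped-by sync_call ✓
(ingest, audit): ingest overlapped-by audit ✓
(ingest, build): ingest overlapped-by build ✓
(ingest, qa_pass): ingest overlapped-by qa_pass ✓
(interview, ingest): interview overlapped-by ingest ✓
(interview, rehearsal): interview overlapped-by rehearsal ✓
(interview, sync_call): interview overlapped-by sync_call ✓
(rehearsal, ingest): rehearsal overlapped-by ingest ✓
(rehearsal, snapshot): rehearsal overlapped-by snapshot ✓
(rehearsal, sync_call): rehearsal overlapped-by sync_call ✓
(soundcheck, interview): soundcheck overlapped-by interview ✓
(soundcheck, load_test): soundcheck overlapped-by load_test ✓
(sync_call, audit): sync_call overlapped-by audit ✓
(sync_call, build): sync_call overlapped-by build ✓
(sync_call, ingest): sync_call overlapped-by ingest ✓
Count: 17.

17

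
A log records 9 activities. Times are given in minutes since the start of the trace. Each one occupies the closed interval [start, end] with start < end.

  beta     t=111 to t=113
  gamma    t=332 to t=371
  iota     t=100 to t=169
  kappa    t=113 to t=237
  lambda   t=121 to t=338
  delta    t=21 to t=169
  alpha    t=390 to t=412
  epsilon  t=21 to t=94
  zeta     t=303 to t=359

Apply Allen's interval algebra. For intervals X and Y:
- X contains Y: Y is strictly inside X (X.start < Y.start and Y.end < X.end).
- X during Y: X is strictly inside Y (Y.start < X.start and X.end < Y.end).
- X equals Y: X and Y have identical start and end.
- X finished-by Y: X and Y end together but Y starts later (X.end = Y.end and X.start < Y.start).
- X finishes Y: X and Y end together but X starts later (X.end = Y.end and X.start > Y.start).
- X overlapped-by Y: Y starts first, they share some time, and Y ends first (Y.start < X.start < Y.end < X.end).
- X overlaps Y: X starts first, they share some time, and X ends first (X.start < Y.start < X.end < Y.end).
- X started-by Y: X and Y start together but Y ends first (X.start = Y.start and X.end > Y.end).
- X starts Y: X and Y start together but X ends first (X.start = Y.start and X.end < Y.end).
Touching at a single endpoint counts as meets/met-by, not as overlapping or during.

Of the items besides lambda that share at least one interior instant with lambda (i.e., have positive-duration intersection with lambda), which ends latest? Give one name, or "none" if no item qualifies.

Target lambda = [t=121, t=338].
alpha [t=390, t=412] → after → excluded.
beta [t=111, t=113] → before → excluded.
delta [t=21, t=169] → overlaps → candidate.
epsilon [t=21, t=94] → before → excluded.
gamma [t=332, t=371] → overlapped-by → candidate.
iota [t=100, t=169] → overlaps → candidate.
kappa [t=113, t=237] → overlaps → candidate.
zeta [t=303, t=359] → overlapped-by → candidate.
Among candidates, latest end is t=371 → gamma.

gamma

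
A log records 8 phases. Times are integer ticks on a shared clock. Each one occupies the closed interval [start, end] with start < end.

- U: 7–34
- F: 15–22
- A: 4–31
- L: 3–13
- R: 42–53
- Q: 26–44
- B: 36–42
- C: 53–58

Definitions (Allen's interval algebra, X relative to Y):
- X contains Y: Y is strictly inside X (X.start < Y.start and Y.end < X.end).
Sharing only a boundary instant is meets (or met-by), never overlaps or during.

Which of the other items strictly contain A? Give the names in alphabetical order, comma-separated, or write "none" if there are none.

none

Target A = [4, 31].
B [36, 42] → after → no.
C [53, 58] → after → no.
F [15, 22] → during → no.
L [3, 13] → overlaps → no.
Q [26, 44] → overlapped-by → no.
R [42, 53] → after → no.
U [7, 34] → overlapped-by → no.
Result: none.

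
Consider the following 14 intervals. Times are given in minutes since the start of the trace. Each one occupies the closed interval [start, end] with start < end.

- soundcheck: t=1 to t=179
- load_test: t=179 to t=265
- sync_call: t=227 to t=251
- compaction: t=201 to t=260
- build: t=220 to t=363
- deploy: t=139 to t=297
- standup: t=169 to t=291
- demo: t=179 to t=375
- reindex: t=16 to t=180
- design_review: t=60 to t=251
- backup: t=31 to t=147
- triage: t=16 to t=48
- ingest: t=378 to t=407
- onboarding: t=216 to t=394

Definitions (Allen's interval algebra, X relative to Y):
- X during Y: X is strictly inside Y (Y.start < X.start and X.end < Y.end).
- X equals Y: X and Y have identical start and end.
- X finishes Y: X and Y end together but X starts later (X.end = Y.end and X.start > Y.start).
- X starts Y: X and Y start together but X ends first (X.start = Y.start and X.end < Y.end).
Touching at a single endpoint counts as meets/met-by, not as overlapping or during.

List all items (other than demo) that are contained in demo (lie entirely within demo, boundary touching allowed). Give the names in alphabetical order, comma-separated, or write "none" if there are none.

build, compaction, load_test, sync_call

Target demo = [t=179, t=375].
backup [t=31, t=147] → before → no.
build [t=220, t=363] → during → yes.
compaction [t=201, t=260] → during → yes.
deploy [t=139, t=297] → overlaps → no.
design_review [t=60, t=251] → overlaps → no.
ingest [t=378, t=407] → after → no.
load_test [t=179, t=265] → starts → yes.
onboarding [t=216, t=394] → overlapped-by → no.
reindex [t=16, t=180] → overlaps → no.
soundcheck [t=1, t=179] → meets → no.
standup [t=169, t=291] → overlaps → no.
sync_call [t=227, t=251] → during → yes.
triage [t=16, t=48] → before → no.
Result: build, compaction, load_test, sync_call.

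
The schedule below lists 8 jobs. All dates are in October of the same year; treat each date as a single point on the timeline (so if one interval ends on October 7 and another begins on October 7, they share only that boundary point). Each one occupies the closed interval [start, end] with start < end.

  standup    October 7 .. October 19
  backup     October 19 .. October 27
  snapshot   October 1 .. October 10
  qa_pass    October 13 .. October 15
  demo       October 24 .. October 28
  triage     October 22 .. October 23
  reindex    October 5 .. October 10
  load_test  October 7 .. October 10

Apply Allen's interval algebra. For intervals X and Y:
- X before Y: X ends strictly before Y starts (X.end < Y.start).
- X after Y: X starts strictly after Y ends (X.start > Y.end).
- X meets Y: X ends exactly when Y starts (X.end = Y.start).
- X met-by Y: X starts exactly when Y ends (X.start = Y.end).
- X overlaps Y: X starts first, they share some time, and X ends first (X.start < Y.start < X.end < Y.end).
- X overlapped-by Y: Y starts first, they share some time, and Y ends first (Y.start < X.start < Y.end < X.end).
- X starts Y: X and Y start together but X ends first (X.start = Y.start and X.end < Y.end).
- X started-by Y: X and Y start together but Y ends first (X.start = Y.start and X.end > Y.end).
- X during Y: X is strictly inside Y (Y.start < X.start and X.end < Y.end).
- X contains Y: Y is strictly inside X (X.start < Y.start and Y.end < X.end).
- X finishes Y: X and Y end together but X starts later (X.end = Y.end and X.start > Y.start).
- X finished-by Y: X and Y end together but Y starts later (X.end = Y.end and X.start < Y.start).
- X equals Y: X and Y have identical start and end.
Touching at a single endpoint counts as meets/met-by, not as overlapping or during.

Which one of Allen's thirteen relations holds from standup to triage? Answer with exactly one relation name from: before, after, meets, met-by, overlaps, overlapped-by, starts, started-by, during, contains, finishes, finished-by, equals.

standup = [October 7, October 19]; triage = [October 22, October 23].
Compare endpoints: standup.start < triage.start, standup.start < triage.end, standup.end < triage.start, standup.end < triage.end.
That pattern is 'before'.

before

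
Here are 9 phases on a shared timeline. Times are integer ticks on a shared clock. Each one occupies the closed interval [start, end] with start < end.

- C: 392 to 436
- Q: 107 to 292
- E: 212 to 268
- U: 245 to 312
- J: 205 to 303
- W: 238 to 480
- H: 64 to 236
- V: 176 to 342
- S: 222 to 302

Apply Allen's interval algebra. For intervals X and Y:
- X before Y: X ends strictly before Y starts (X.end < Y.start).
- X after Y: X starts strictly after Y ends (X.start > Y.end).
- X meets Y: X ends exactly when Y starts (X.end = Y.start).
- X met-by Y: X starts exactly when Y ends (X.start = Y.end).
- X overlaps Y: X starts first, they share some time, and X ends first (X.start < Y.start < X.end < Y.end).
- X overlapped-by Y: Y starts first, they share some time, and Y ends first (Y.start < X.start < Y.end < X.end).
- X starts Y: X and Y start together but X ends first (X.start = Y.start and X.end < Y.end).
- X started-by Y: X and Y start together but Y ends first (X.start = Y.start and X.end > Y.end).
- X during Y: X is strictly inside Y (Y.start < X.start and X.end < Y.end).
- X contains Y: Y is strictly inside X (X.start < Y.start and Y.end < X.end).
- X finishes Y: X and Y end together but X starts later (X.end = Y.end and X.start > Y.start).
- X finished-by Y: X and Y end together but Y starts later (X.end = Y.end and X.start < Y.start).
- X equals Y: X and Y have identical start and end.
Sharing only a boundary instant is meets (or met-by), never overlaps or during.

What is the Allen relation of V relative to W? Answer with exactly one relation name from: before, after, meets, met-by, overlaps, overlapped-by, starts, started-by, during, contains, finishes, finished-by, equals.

overlaps

V = [176, 342]; W = [238, 480].
Compare endpoints: V.start < W.start, V.start < W.end, V.end > W.start, V.end < W.end.
That pattern is 'overlaps'.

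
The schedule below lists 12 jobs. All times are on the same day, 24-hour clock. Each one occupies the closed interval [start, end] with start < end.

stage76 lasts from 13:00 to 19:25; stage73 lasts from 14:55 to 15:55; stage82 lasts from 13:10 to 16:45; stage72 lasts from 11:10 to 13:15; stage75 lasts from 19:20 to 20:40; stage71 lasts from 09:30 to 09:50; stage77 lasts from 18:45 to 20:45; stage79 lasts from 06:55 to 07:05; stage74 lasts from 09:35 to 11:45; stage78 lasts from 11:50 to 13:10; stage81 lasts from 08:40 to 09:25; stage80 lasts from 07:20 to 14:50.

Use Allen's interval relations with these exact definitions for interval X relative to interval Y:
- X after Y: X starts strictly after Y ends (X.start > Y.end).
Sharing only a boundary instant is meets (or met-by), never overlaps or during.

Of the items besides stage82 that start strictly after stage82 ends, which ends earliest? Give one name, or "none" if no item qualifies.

stage75

Target stage82 = [13:10, 16:45].
stage71 [09:30, 09:50] → before → excluded.
stage72 [11:10, 13:15] → overlaps → excluded.
stage73 [14:55, 15:55] → during → excluded.
stage74 [09:35, 11:45] → before → excluded.
stage75 [19:20, 20:40] → after → candidate.
stage76 [13:00, 19:25] → contains → excluded.
stage77 [18:45, 20:45] → after → candidate.
stage78 [11:50, 13:10] → meets → excluded.
stage79 [06:55, 07:05] → before → excluded.
stage80 [07:20, 14:50] → overlaps → excluded.
stage81 [08:40, 09:25] → before → excluded.
Among candidates, earliest end is 20:40 → stage75.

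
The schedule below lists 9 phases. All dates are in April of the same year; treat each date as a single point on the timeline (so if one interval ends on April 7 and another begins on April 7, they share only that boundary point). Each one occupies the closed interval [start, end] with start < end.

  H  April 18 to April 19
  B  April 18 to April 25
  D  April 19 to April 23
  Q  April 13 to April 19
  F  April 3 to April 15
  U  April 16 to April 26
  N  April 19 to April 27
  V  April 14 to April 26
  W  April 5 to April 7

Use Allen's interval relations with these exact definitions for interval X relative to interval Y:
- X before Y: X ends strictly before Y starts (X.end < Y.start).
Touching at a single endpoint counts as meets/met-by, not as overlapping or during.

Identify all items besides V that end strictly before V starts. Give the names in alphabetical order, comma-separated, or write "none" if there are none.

W

Target V = [April 14, April 26].
B [April 18, April 25] → during → no.
D [April 19, April 23] → during → no.
F [April 3, April 15] → overlaps → no.
H [April 18, April 19] → during → no.
N [April 19, April 27] → overlapped-by → no.
Q [April 13, April 19] → overlaps → no.
U [April 16, April 26] → finishes → no.
W [April 5, April 7] → before → yes.
Result: W.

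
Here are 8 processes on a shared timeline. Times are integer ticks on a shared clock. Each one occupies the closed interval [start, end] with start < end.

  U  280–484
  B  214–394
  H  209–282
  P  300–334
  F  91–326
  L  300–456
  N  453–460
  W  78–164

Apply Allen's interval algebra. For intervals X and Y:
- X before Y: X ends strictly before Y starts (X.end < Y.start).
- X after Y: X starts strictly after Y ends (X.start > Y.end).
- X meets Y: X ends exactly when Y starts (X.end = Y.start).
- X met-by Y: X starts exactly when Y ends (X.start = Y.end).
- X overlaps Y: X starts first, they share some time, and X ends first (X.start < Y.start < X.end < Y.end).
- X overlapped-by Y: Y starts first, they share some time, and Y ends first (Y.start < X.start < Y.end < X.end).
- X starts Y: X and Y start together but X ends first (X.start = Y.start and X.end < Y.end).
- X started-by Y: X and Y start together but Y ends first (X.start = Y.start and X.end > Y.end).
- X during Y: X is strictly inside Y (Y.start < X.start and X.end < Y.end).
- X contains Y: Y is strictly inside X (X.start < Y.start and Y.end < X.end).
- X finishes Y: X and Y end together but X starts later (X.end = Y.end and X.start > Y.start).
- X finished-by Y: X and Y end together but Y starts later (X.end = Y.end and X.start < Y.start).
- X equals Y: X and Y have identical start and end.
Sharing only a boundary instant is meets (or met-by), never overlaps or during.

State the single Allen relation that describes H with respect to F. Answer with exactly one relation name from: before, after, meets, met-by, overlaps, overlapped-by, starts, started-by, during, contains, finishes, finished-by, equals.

H = [209, 282]; F = [91, 326].
Compare endpoints: H.start > F.start, H.start < F.end, H.end > F.start, H.end < F.end.
That pattern is 'during'.

during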